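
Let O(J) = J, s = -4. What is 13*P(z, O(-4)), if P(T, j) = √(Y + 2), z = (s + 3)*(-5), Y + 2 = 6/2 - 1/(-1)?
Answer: 26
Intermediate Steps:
Y = 2 (Y = -2 + (6/2 - 1/(-1)) = -2 + (6*(½) - 1*(-1)) = -2 + (3 + 1) = -2 + 4 = 2)
z = 5 (z = (-4 + 3)*(-5) = -1*(-5) = 5)
P(T, j) = 2 (P(T, j) = √(2 + 2) = √4 = 2)
13*P(z, O(-4)) = 13*2 = 26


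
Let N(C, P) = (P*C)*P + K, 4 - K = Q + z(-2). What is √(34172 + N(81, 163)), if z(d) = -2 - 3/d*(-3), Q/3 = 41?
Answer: √8744594/2 ≈ 1478.6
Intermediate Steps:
Q = 123 (Q = 3*41 = 123)
z(d) = -2 + 9/d
K = -225/2 (K = 4 - (123 + (-2 + 9/(-2))) = 4 - (123 + (-2 + 9*(-½))) = 4 - (123 + (-2 - 9/2)) = 4 - (123 - 13/2) = 4 - 1*233/2 = 4 - 233/2 = -225/2 ≈ -112.50)
N(C, P) = -225/2 + C*P² (N(C, P) = (P*C)*P - 225/2 = (C*P)*P - 225/2 = C*P² - 225/2 = -225/2 + C*P²)
√(34172 + N(81, 163)) = √(34172 + (-225/2 + 81*163²)) = √(34172 + (-225/2 + 81*26569)) = √(34172 + (-225/2 + 2152089)) = √(34172 + 4303953/2) = √(4372297/2) = √8744594/2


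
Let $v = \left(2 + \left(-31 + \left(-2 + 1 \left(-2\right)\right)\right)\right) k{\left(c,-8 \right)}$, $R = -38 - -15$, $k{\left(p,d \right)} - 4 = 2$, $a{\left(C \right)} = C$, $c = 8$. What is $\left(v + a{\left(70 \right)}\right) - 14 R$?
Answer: $194$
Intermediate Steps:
$k{\left(p,d \right)} = 6$ ($k{\left(p,d \right)} = 4 + 2 = 6$)
$R = -23$ ($R = -38 + 15 = -23$)
$v = -198$ ($v = \left(2 + \left(-31 + \left(-2 + 1 \left(-2\right)\right)\right)\right) 6 = \left(2 - 35\right) 6 = \left(-33\right) 6 = -198$)
$\left(v + a{\left(70 \right)}\right) - 14 R = \left(-198 + 70\right) - 14 \left(-23\right) = -128 - -322 = -128 + 322 = 194$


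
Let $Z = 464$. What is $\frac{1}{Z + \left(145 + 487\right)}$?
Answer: $\frac{1}{1096} \approx 0.00091241$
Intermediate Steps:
$\frac{1}{Z + \left(145 + 487\right)} = \frac{1}{464 + \left(145 + 487\right)} = \frac{1}{464 + 632} = \frac{1}{1096}$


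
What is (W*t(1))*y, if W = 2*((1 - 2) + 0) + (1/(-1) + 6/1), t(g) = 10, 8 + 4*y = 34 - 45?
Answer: -285/2 ≈ -142.50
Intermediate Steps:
y = -19/4 (y = -2 + (34 - 45)/4 = -2 + (¼)*(-11) = -2 - 11/4 = -19/4 ≈ -4.7500)
W = 3 (W = 2*(-1 + 0) + (1*(-1) + 6*1) = 2*(-1) + (-1 + 6) = -2 + 5 = 3)
(W*t(1))*y = (3*10)*(-19/4) = 30*(-19/4) = -285/2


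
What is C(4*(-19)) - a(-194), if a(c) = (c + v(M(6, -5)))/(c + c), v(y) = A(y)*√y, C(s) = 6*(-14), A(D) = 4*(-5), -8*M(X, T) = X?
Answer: -169/2 - 5*I*√3/194 ≈ -84.5 - 0.04464*I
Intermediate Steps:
M(X, T) = -X/8
A(D) = -20
C(s) = -84
v(y) = -20*√y
a(c) = (c - 10*I*√3)/(2*c) (a(c) = (c - 20*I*√3/2)/(c + c) = (c - 10*I*√3)/((2*c)) = (c - 10*I*√3)*(1/(2*c)) = (c - 10*I*√3)/(2*c))
C(4*(-19)) - a(-194) = -84 - (-194 - 10*I*√3)/(2*(-194)) = -84 - (-1)*(-194 - 10*I*√3)/(2*194) = -84 - (½ + 5*I*√3/194) = -84 + (-½ - 5*I*√3/194) = -169/2 - 5*I*√3/194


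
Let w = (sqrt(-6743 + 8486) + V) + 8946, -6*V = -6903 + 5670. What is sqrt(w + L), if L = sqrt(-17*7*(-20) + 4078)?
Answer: sqrt(36606 + 4*sqrt(1743) + 4*sqrt(6458))/2 ≈ 96.300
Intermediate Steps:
V = 411/2 (V = -(-6903 + 5670)/6 = -1/6*(-1233) = 411/2 ≈ 205.50)
w = 18303/2 + sqrt(1743) (w = (sqrt(-6743 + 8486) + 411/2) + 8946 = (sqrt(1743) + 411/2) + 8946 = (411/2 + sqrt(1743)) + 8946 = 18303/2 + sqrt(1743) ≈ 9193.3)
L = sqrt(6458) (L = sqrt(-119*(-20) + 4078) = sqrt(2380 + 4078) = sqrt(6458) ≈ 80.362)
sqrt(w + L) = sqrt((18303/2 + sqrt(1743)) + sqrt(6458)) = sqrt(18303/2 + sqrt(1743) + sqrt(6458))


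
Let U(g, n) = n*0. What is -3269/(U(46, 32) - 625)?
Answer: 3269/625 ≈ 5.2304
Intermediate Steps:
U(g, n) = 0
-3269/(U(46, 32) - 625) = -3269/(0 - 625) = -3269/(-625) = -3269*(-1/625) = 3269/625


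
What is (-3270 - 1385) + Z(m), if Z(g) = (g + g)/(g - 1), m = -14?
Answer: -69797/15 ≈ -4653.1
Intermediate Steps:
Z(g) = 2*g/(-1 + g) (Z(g) = (2*g)/(-1 + g) = 2*g/(-1 + g))
(-3270 - 1385) + Z(m) = (-3270 - 1385) + 2*(-14)/(-1 - 14) = -4655 + 2*(-14)/(-15) = -4655 + 2*(-14)*(-1/15) = -4655 + 28/15 = -69797/15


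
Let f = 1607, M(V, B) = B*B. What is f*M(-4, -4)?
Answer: 25712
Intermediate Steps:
M(V, B) = B²
f*M(-4, -4) = 1607*(-4)² = 1607*16 = 25712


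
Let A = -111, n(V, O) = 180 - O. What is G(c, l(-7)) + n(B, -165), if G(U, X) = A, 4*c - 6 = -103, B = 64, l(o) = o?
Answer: 234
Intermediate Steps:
c = -97/4 (c = 3/2 + (¼)*(-103) = 3/2 - 103/4 = -97/4 ≈ -24.250)
G(U, X) = -111
G(c, l(-7)) + n(B, -165) = -111 + (180 - 1*(-165)) = -111 + (180 + 165) = -111 + 345 = 234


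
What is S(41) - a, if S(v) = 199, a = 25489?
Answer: -25290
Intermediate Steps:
S(41) - a = 199 - 1*25489 = 199 - 25489 = -25290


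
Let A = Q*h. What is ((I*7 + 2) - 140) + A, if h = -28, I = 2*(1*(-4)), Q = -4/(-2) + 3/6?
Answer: -264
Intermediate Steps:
Q = 5/2 (Q = -4*(-1/2) + 3*(1/6) = 2 + 1/2 = 5/2 ≈ 2.5000)
I = -8 (I = 2*(-4) = -8)
A = -70 (A = (5/2)*(-28) = -70)
((I*7 + 2) - 140) + A = ((-8*7 + 2) - 140) - 70 = ((-56 + 2) - 140) - 70 = (-54 - 140) - 70 = -194 - 70 = -264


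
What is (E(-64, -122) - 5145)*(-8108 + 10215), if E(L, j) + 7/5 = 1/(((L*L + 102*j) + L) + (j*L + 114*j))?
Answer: -786801816423/72560 ≈ -1.0843e+7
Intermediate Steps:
E(L, j) = -7/5 + 1/(L + L² + 216*j + L*j) (E(L, j) = -7/5 + 1/(((L*L + 102*j) + L) + (j*L + 114*j)) = -7/5 + 1/(((L² + 102*j) + L) + (L*j + 114*j)) = -7/5 + 1/((L + L² + 102*j) + (114*j + L*j)) = -7/5 + 1/(L + L² + 216*j + L*j))
(E(-64, -122) - 5145)*(-8108 + 10215) = ((5 - 1512*(-122) - 7*(-64) - 7*(-64)² - 7*(-64)*(-122))/(5*(-64 + (-64)² + 216*(-122) - 64*(-122))) - 5145)*(-8108 + 10215) = ((5 + 184464 + 448 - 7*4096 - 54656)/(5*(-64 + 4096 - 26352 + 7808)) - 5145)*2107 = ((⅕)*(5 + 184464 + 448 - 28672 - 54656)/(-14512) - 5145)*2107 = ((⅕)*(-1/14512)*101589 - 5145)*2107 = (-101589/72560 - 5145)*2107 = -373422789/72560*2107 = -786801816423/72560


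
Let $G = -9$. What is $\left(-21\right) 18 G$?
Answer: $3402$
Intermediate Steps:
$\left(-21\right) 18 G = \left(-21\right) 18 \left(-9\right) = \left(-378\right) \left(-9\right) = 3402$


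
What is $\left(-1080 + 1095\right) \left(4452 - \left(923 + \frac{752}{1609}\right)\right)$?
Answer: $\frac{85161135}{1609} \approx 52928.0$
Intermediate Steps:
$\left(-1080 + 1095\right) \left(4452 - \left(923 + \frac{752}{1609}\right)\right) = 15 \left(4452 - \frac{1485859}{1609}\right) = 15 \cdot \frac{5677409}{1609} = \frac{85161135}{1609}$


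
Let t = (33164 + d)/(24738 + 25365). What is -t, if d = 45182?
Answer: -78346/50103 ≈ -1.5637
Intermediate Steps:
t = 78346/50103 (t = (33164 + 45182)/(24738 + 25365) = 78346/50103 ≈ 1.5637)
-t = -1*78346/50103 = -78346/50103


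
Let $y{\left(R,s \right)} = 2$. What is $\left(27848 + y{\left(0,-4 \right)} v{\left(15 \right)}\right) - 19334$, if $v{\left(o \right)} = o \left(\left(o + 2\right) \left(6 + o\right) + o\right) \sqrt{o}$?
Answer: $8514 + 11160 \sqrt{15} \approx 51737.0$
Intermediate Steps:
$v{\left(o \right)} = o^{\frac{3}{2}} \left(o + \left(2 + o\right) \left(6 + o\right)\right)$ ($v{\left(o \right)} = o \left(\left(2 + o\right) \left(6 + o\right) + o\right) \sqrt{o} = o \left(o + \left(2 + o\right) \left(6 + o\right)\right) \sqrt{o} = o^{\frac{3}{2}} \left(o + \left(2 + o\right) \left(6 + o\right)\right)$)
$\left(27848 + y{\left(0,-4 \right)} v{\left(15 \right)}\right) - 19334 = \left(27848 + 2 \cdot 15^{\frac{3}{2}} \left(12 + 15^{2} + 9 \cdot 15\right)\right) - 19334 = \left(27848 + 2 \cdot 15 \sqrt{15} \left(12 + 225 + 135\right)\right) - 19334 = \left(27848 + 2 \cdot 15 \sqrt{15} \cdot 372\right) - 19334 = \left(27848 + 2 \cdot 5580 \sqrt{15}\right) - 19334 = \left(27848 + 11160 \sqrt{15}\right) - 19334 = 8514 + 11160 \sqrt{15}$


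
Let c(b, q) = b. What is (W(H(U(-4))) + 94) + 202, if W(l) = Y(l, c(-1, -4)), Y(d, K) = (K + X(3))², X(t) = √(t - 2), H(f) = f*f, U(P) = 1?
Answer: 296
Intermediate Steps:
H(f) = f²
X(t) = √(-2 + t)
Y(d, K) = (1 + K)² (Y(d, K) = (K + √(-2 + 3))² = (K + √1)² = (K + 1)² = (1 + K)²)
W(l) = 0 (W(l) = (1 - 1)² = 0² = 0)
(W(H(U(-4))) + 94) + 202 = (0 + 94) + 202 = 94 + 202 = 296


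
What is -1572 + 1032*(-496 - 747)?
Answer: -1284348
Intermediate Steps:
-1572 + 1032*(-496 - 747) = -1572 + 1032*(-1243) = -1572 - 1282776 = -1284348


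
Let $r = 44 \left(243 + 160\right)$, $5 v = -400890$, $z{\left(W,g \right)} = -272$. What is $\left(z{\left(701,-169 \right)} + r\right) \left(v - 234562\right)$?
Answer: $-5495360400$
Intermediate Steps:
$v = -80178$ ($v = \frac{1}{5} \left(-400890\right) = -80178$)
$r = 17732$ ($r = 44 \cdot 403 = 17732$)
$\left(z{\left(701,-169 \right)} + r\right) \left(v - 234562\right) = \left(-272 + 17732\right) \left(-80178 - 234562\right) = 17460 \left(-314740\right) = -5495360400$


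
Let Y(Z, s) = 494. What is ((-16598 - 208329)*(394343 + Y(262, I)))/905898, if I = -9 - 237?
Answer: -88809501899/905898 ≈ -98035.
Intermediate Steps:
I = -246
((-16598 - 208329)*(394343 + Y(262, I)))/905898 = ((-16598 - 208329)*(394343 + 494))/905898 = -224927*394837*(1/905898) = -88809501899*1/905898 = -88809501899/905898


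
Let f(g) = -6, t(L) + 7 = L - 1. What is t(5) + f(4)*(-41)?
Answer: 243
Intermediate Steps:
t(L) = -8 + L (t(L) = -7 + (L - 1) = -7 + (-1 + L) = -8 + L)
t(5) + f(4)*(-41) = (-8 + 5) - 6*(-41) = -3 + 246 = 243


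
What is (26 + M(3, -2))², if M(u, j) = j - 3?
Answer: 441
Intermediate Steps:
M(u, j) = -3 + j
(26 + M(3, -2))² = (26 + (-3 - 2))² = (26 - 5)² = 21² = 441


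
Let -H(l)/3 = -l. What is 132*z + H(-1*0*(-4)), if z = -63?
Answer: -8316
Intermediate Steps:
H(l) = 3*l (H(l) = -(-3)*l = 3*l)
132*z + H(-1*0*(-4)) = 132*(-63) + 3*(-1*0*(-4)) = -8316 + 3*(0*(-4)) = -8316 + 3*0 = -8316 + 0 = -8316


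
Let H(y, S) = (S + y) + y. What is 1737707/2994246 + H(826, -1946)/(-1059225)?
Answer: 10062857953/17331039450 ≈ 0.58063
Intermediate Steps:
H(y, S) = S + 2*y
1737707/2994246 + H(826, -1946)/(-1059225) = 1737707/2994246 + (-1946 + 2*826)/(-1059225) = 1737707*(1/2994246) + (-1946 + 1652)*(-1/1059225) = 28487/49086 - 294*(-1/1059225) = 28487/49086 + 98/353075 = 10062857953/17331039450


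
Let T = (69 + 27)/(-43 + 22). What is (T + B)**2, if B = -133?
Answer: 927369/49 ≈ 18926.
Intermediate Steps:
T = -32/7 (T = 96/(-21) = 96*(-1/21) = -32/7 ≈ -4.5714)
(T + B)**2 = (-32/7 - 133)**2 = (-963/7)**2 = 927369/49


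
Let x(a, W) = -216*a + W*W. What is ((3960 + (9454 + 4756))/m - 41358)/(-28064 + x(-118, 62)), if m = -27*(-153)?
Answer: -42707932/1309527 ≈ -32.613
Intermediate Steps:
x(a, W) = W² - 216*a (x(a, W) = -216*a + W² = W² - 216*a)
m = 4131
((3960 + (9454 + 4756))/m - 41358)/(-28064 + x(-118, 62)) = ((3960 + (9454 + 4756))/4131 - 41358)/(-28064 + (62² - 216*(-118))) = ((3960 + 14210)*(1/4131) - 41358)/(-28064 + (3844 + 25488)) = (18170*(1/4131) - 41358)/(-28064 + 29332) = (18170/4131 - 41358)/1268 = -170831728/4131*1/1268 = -42707932/1309527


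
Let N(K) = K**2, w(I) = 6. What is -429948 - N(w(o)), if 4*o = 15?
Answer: -429984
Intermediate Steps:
o = 15/4 (o = (1/4)*15 = 15/4 ≈ 3.7500)
-429948 - N(w(o)) = -429948 - 1*6**2 = -429948 - 1*36 = -429948 - 36 = -429984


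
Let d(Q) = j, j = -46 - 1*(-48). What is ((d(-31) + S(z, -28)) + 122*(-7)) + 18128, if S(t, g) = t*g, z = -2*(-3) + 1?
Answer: 17080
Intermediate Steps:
z = 7 (z = 6 + 1 = 7)
S(t, g) = g*t
j = 2 (j = -46 + 48 = 2)
d(Q) = 2
((d(-31) + S(z, -28)) + 122*(-7)) + 18128 = ((2 - 28*7) + 122*(-7)) + 18128 = ((2 - 196) - 854) + 18128 = (-194 - 854) + 18128 = -1048 + 18128 = 17080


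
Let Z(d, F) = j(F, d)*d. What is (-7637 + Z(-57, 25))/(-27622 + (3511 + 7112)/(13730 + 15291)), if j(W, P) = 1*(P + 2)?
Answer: 130652542/801607439 ≈ 0.16299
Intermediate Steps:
j(W, P) = 2 + P (j(W, P) = 1*(2 + P) = 2 + P)
Z(d, F) = d*(2 + d) (Z(d, F) = (2 + d)*d = d*(2 + d))
(-7637 + Z(-57, 25))/(-27622 + (3511 + 7112)/(13730 + 15291)) = (-7637 - 57*(2 - 57))/(-27622 + (3511 + 7112)/(13730 + 15291)) = (-7637 - 57*(-55))/(-27622 + 10623/29021) = (-7637 + 3135)/(-27622 + 10623*(1/29021)) = -4502/(-27622 + 10623/29021) = -4502/(-801607439/29021) = -4502*(-29021/801607439) = 130652542/801607439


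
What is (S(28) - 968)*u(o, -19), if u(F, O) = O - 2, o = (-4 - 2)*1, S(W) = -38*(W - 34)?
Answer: 15540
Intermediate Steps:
S(W) = 1292 - 38*W (S(W) = -38*(-34 + W) = 1292 - 38*W)
o = -6 (o = -6*1 = -6)
u(F, O) = -2 + O
(S(28) - 968)*u(o, -19) = ((1292 - 38*28) - 968)*(-2 - 19) = ((1292 - 1064) - 968)*(-21) = (228 - 968)*(-21) = -740*(-21) = 15540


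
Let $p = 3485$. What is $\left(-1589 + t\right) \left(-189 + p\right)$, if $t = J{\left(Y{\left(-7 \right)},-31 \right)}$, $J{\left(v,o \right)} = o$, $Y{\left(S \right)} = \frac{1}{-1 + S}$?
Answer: $-5339520$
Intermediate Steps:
$t = -31$
$\left(-1589 + t\right) \left(-189 + p\right) = \left(-1589 - 31\right) \left(-189 + 3485\right) = \left(-1620\right) 3296 = -5339520$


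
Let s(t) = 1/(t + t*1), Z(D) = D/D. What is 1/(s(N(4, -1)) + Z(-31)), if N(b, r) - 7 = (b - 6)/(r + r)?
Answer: 16/17 ≈ 0.94118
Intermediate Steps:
N(b, r) = 7 + (-6 + b)/(2*r) (N(b, r) = 7 + (b - 6)/(r + r) = 7 + (-6 + b)/((2*r)) = 7 + (-6 + b)*(1/(2*r)) = 7 + (-6 + b)/(2*r))
Z(D) = 1
s(t) = 1/(2*t) (s(t) = 1/(t + t) = 1/(2*t))
1/(s(N(4, -1)) + Z(-31)) = 1/(1/(2*(((½)*(-6 + 4 + 14*(-1))/(-1)))) + 1) = 1/(1/(2*(((½)*(-1)*(-6 + 4 - 14)))) + 1) = 1/(1/(2*(((½)*(-1)*(-16)))) + 1) = 1/((½)/8 + 1) = 1/((½)*(⅛) + 1) = 1/(1/16 + 1) = 1/(17/16) = 16/17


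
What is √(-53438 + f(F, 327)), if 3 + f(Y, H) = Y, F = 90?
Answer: I*√53351 ≈ 230.98*I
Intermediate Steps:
f(Y, H) = -3 + Y
√(-53438 + f(F, 327)) = √(-53438 + (-3 + 90)) = √(-53438 + 87) = √(-53351) = I*√53351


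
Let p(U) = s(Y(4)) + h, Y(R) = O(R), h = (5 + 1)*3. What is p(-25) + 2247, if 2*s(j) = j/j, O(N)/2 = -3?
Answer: 4531/2 ≈ 2265.5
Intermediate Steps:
O(N) = -6 (O(N) = 2*(-3) = -6)
h = 18 (h = 6*3 = 18)
Y(R) = -6
s(j) = 1/2 (s(j) = (j/j)/2 = (1/2)*1 = 1/2)
p(U) = 37/2 (p(U) = 1/2 + 18 = 37/2)
p(-25) + 2247 = 37/2 + 2247 = 4531/2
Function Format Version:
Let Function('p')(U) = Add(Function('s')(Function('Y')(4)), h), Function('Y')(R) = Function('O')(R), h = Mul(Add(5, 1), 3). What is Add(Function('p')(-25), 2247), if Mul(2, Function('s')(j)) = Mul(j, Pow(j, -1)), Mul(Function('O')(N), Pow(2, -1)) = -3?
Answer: Rational(4531, 2) ≈ 2265.5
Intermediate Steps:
Function('O')(N) = -6 (Function('O')(N) = Mul(2, -3) = -6)
h = 18 (h = Mul(6, 3) = 18)
Function('Y')(R) = -6
Function('s')(j) = Rational(1, 2) (Function('s')(j) = Mul(Rational(1, 2), Mul(j, Pow(j, -1))) = Mul(Rational(1, 2), 1) = Rational(1, 2))
Function('p')(U) = Rational(37, 2) (Function('p')(U) = Add(Rational(1, 2), 18) = Rational(37, 2))
Add(Function('p')(-25), 2247) = Add(Rational(37, 2), 2247) = Rational(4531, 2)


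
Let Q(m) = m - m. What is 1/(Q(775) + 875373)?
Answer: 1/875373 ≈ 1.1424e-6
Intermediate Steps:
Q(m) = 0
1/(Q(775) + 875373) = 1/(0 + 875373) = 1/875373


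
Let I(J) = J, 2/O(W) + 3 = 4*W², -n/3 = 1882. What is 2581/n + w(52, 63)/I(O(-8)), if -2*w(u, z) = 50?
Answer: -8929028/2823 ≈ -3163.0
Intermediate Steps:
n = -5646 (n = -3*1882 = -5646)
w(u, z) = -25 (w(u, z) = -½*50 = -25)
O(W) = 2/(-3 + 4*W²)
2581/n + w(52, 63)/I(O(-8)) = 2581/(-5646) - 25/(2/(-3 + 4*(-8)²)) = 2581*(-1/5646) - 25/(2/(-3 + 4*64)) = -2581/5646 - 25/(2/(-3 + 256)) = -2581/5646 - 25/(2/253) = -2581/5646 - 25/(2*(1/253)) = -2581/5646 - 25/2/253 = -2581/5646 - 25*253/2 = -2581/5646 - 6325/2 = -8929028/2823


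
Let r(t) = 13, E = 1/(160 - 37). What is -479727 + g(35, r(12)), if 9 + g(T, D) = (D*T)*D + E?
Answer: -58279982/123 ≈ -4.7382e+5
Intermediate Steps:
E = 1/123 ≈ 0.0081301
g(T, D) = -1106/123 + T*D**2 (g(T, D) = -9 + ((D*T)*D + 1/123) = -9 + (T*D**2 + 1/123) = -9 + (1/123 + T*D**2) = -1106/123 + T*D**2)
-479727 + g(35, r(12)) = -479727 + (-1106/123 + 35*13**2) = -479727 + (-1106/123 + 35*169) = -479727 + (-1106/123 + 5915) = -479727 + 726439/123 = -58279982/123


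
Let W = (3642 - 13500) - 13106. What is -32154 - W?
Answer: -9190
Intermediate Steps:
W = -22964 (W = -9858 - 13106 = -22964)
-32154 - W = -32154 - 1*(-22964) = -32154 + 22964 = -9190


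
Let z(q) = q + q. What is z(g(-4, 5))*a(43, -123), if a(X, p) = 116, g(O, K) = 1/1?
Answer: 232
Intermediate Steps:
g(O, K) = 1
z(q) = 2*q
z(g(-4, 5))*a(43, -123) = (2*1)*116 = 2*116 = 232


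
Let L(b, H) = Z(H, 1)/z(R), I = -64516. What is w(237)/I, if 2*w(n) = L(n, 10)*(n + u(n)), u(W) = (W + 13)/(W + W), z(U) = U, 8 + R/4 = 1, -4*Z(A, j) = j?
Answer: -4021/244644672 ≈ -1.6436e-5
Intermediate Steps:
Z(A, j) = -j/4
R = -28 (R = -32 + 4*1 = -32 + 4 = -28)
L(b, H) = 1/112 (L(b, H) = -¼*1/(-28) = -¼*(-1/28) = 1/112)
u(W) = (13 + W)/(2*W) (u(W) = (13 + W)/((2*W)) = (13 + W)*(1/(2*W)) = (13 + W)/(2*W))
w(n) = n/224 + (13 + n)/(448*n) (w(n) = ((n + (13 + n)/(2*n))/112)/2 = (n/112 + (13 + n)/(224*n))/2 = n/224 + (13 + n)/(448*n))
w(237)/I = ((1/448)*(13 + 237 + 2*237²)/237)/(-64516) = ((1/448)*(1/237)*(13 + 237 + 2*56169))*(-1/64516) = ((1/448)*(1/237)*(13 + 237 + 112338))*(-1/64516) = ((1/448)*(1/237)*112588)*(-1/64516) = (4021/3792)*(-1/64516) = -4021/244644672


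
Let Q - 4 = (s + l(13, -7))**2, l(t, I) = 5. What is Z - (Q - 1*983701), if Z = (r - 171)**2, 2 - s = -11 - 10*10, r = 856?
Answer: 1438998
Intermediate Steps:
s = 113 (s = 2 - (-11 - 10*10) = 2 - (-11 - 100) = 2 - 1*(-111) = 2 + 111 = 113)
Q = 13928 (Q = 4 + (113 + 5)**2 = 4 + 118**2 = 4 + 13924 = 13928)
Z = 469225 (Z = (856 - 171)**2 = 685**2 = 469225)
Z - (Q - 1*983701) = 469225 - (13928 - 1*983701) = 469225 - (13928 - 983701) = 469225 - 1*(-969773) = 469225 + 969773 = 1438998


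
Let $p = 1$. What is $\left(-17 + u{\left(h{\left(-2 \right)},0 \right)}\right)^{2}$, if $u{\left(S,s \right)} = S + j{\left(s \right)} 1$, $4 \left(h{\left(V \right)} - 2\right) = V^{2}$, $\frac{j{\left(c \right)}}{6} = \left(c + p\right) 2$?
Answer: $4$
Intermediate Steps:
$j{\left(c \right)} = 12 + 12 c$ ($j{\left(c \right)} = 6 \left(c + 1\right) 2 = 6 \left(1 + c\right) 2 = 6 \left(2 + 2 c\right) = 12 + 12 c$)
$h{\left(V \right)} = 2 + \frac{V^{2}}{4}$
$u{\left(S,s \right)} = 12 + S + 12 s$ ($u{\left(S,s \right)} = S + \left(12 + 12 s\right) 1 = S + \left(12 + 12 s\right) = 12 + S + 12 s$)
$\left(-17 + u{\left(h{\left(-2 \right)},0 \right)}\right)^{2} = \left(-17 + \left(12 + \left(2 + \frac{\left(-2\right)^{2}}{4}\right) + 12 \cdot 0\right)\right)^{2} = \left(-17 + \left(12 + \left(2 + \frac{1}{4} \cdot 4\right) + 0\right)\right)^{2} = \left(-17 + \left(12 + \left(2 + 1\right) + 0\right)\right)^{2} = \left(-17 + \left(12 + 3 + 0\right)\right)^{2} = \left(-17 + 15\right)^{2} = \left(-2\right)^{2} = 4$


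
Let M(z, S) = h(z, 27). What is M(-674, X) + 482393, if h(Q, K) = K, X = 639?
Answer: 482420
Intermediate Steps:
M(z, S) = 27
M(-674, X) + 482393 = 27 + 482393 = 482420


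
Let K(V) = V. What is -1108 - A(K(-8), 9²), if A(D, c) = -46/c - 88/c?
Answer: -89614/81 ≈ -1106.3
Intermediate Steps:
A(D, c) = -134/c
-1108 - A(K(-8), 9²) = -1108 - (-134)/(9²) = -1108 - (-134)/81 = -1108 - 1*(-134/81) = -1108 + 134/81 = -89614/81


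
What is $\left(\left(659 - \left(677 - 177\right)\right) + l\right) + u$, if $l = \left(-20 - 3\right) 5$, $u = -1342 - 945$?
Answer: $-2243$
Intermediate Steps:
$u = -2287$ ($u = -1342 - 945 = -2287$)
$l = -115$ ($l = \left(-23\right) 5 = -115$)
$\left(\left(659 - \left(677 - 177\right)\right) + l\right) + u = \left(\left(659 - \left(677 - 177\right)\right) - 115\right) - 2287 = \left(\left(659 - 500\right) - 115\right) - 2287 = \left(159 - 115\right) - 2287 = 44 - 2287 = -2243$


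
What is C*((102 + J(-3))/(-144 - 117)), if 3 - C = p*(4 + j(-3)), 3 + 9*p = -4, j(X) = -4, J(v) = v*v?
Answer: -37/29 ≈ -1.2759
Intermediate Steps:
J(v) = v²
p = -7/9 (p = -⅓ + (⅑)*(-4) = -⅓ - 4/9 = -7/9 ≈ -0.77778)
C = 3 (C = 3 - (-7)*(4 - 4)/9 = 3 - (-7)*0/9 = 3 - 1*0 = 3 + 0 = 3)
C*((102 + J(-3))/(-144 - 117)) = 3*((102 + (-3)²)/(-144 - 117)) = 3*((102 + 9)/(-261)) = 3*(111*(-1/261)) = 3*(-37/87) = -37/29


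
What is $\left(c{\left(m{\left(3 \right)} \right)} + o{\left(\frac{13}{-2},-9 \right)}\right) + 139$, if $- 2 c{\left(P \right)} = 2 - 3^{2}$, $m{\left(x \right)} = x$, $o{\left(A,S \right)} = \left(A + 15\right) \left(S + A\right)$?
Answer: $\frac{43}{4} \approx 10.75$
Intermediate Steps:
$o{\left(A,S \right)} = \left(15 + A\right) \left(A + S\right)$
$c{\left(P \right)} = \frac{7}{2}$ ($c{\left(P \right)} = - \frac{2 - 3^{2}}{2} = - \frac{2 - 9}{2} = \left(- \frac{1}{2}\right) \left(-7\right) = \frac{7}{2}$)
$\left(c{\left(m{\left(3 \right)} \right)} + o{\left(\frac{13}{-2},-9 \right)}\right) + 139 = \left(\frac{7}{2} + \left(\left(\frac{13}{-2}\right)^{2} + 15 \frac{13}{-2} + 15 \left(-9\right) + \frac{13}{-2} \left(-9\right)\right)\right) + 139 = \left(\frac{7}{2} + \left(\left(13 \left(- \frac{1}{2}\right)\right)^{2} + 15 \cdot 13 \left(- \frac{1}{2}\right) - 135 + 13 \left(- \frac{1}{2}\right) \left(-9\right)\right)\right) + 139 = \left(\frac{7}{2} + \left(\left(- \frac{13}{2}\right)^{2} + 15 \left(- \frac{13}{2}\right) - 135 - - \frac{117}{2}\right)\right) + 139 = \left(\frac{7}{2} + \left(\frac{169}{4} - \frac{195}{2} - 135 + \frac{117}{2}\right)\right) + 139 = \left(\frac{7}{2} - \frac{527}{4}\right) + 139 = - \frac{513}{4} + 139 = \frac{43}{4}$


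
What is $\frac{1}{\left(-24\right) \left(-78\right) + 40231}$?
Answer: $\frac{1}{42103} \approx 2.3751 \cdot 10^{-5}$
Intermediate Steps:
$\frac{1}{\left(-24\right) \left(-78\right) + 40231} = \frac{1}{1872 + 40231} = \frac{1}{42103}$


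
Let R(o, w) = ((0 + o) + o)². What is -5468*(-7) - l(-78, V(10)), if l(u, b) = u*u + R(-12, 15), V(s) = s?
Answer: 31616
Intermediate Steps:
R(o, w) = 4*o² (R(o, w) = (o + o)² = (2*o)² = 4*o²)
l(u, b) = 576 + u² (l(u, b) = u*u + 4*(-12)² = u² + 4*144 = u² + 576 = 576 + u²)
-5468*(-7) - l(-78, V(10)) = -5468*(-7) - (576 + (-78)²) = 38276 - (576 + 6084) = 38276 - 1*6660 = 38276 - 6660 = 31616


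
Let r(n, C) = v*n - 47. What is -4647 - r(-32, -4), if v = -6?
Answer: -4792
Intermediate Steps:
r(n, C) = -47 - 6*n (r(n, C) = -6*n - 47 = -47 - 6*n)
-4647 - r(-32, -4) = -4647 - (-47 - 6*(-32)) = -4647 - (-47 + 192) = -4647 - 1*145 = -4647 - 145 = -4792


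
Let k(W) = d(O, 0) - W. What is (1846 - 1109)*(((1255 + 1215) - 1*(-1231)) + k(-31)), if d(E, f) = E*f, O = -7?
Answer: 2750484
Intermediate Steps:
k(W) = -W (k(W) = -7*0 - W = 0 - W = -W)
(1846 - 1109)*(((1255 + 1215) - 1*(-1231)) + k(-31)) = (1846 - 1109)*(((1255 + 1215) - 1*(-1231)) - 1*(-31)) = 737*((2470 + 1231) + 31) = 737*(3701 + 31) = 737*3732 = 2750484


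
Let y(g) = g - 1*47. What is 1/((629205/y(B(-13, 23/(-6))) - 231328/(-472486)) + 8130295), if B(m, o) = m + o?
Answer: 90481069/734745955523777 ≈ 1.2315e-7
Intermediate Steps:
y(g) = -47 + g (y(g) = g - 47 = -47 + g)
1/((629205/y(B(-13, 23/(-6))) - 231328/(-472486)) + 8130295) = 1/((629205/(-47 + (-13 + 23/(-6))) - 231328/(-472486)) + 8130295) = 1/((629205/(-47 + (-13 + 23*(-⅙))) - 231328*(-1/472486)) + 8130295) = 1/((629205/(-47 + (-13 - 23/6)) + 115664/236243) + 8130295) = 1/((629205/(-47 - 101/6) + 115664/236243) + 8130295) = 1/((629205/(-383/6) + 115664/236243) + 8130295) = 1/((629205*(-6/383) + 115664/236243) + 8130295) = 1/((-3775230/383 + 115664/236243) + 8130295) = 1/(-891827361578/90481069 + 8130295) = 1/(734745955523777/90481069) = 90481069/734745955523777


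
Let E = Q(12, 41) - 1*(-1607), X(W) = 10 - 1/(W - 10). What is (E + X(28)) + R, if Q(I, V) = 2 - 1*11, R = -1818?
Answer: -3781/18 ≈ -210.06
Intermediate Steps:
Q(I, V) = -9 (Q(I, V) = 2 - 11 = -9)
X(W) = 10 - 1/(-10 + W)
E = 1598 (E = -9 - 1*(-1607) = -9 + 1607 = 1598)
(E + X(28)) + R = (1598 + (-101 + 10*28)/(-10 + 28)) - 1818 = (1598 + (-101 + 280)/18) - 1818 = (1598 + (1/18)*179) - 1818 = (1598 + 179/18) - 1818 = 28943/18 - 1818 = -3781/18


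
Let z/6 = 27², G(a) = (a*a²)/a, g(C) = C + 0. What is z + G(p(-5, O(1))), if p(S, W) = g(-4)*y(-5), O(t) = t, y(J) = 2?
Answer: 4438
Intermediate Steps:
g(C) = C
p(S, W) = -8 (p(S, W) = -4*2 = -8)
G(a) = a² (G(a) = a³/a = a²)
z = 4374 (z = 6*27² = 6*729 = 4374)
z + G(p(-5, O(1))) = 4374 + (-8)² = 4374 + 64 = 4438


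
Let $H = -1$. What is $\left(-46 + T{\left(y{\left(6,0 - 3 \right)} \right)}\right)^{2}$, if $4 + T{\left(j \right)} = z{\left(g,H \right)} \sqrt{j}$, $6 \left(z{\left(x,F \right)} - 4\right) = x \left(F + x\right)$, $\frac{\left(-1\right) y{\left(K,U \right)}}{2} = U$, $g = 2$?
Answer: $\frac{7838}{3} - \frac{1300 \sqrt{6}}{3} \approx 1551.2$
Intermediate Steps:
$y{\left(K,U \right)} = - 2 U$
$z{\left(x,F \right)} = 4 + \frac{x \left(F + x\right)}{6}$
$T{\left(j \right)} = -4 + \frac{13 \sqrt{j}}{3}$ ($T{\left(j \right)} = -4 + \left(4 + \frac{2^{2}}{6} + \frac{1}{6} \left(-1\right) 2\right) \sqrt{j} = -4 + \left(4 + \frac{1}{6} \cdot 4 - \frac{1}{3}\right) \sqrt{j} = -4 + \left(4 + \frac{2}{3} - \frac{1}{3}\right) \sqrt{j} = -4 + \frac{13 \sqrt{j}}{3}$)
$\left(-46 + T{\left(y{\left(6,0 - 3 \right)} \right)}\right)^{2} = \left(-46 - \left(4 - \frac{13 \sqrt{- 2 \left(0 - 3\right)}}{3}\right)\right)^{2} = \left(-46 - \left(4 - \frac{13 \sqrt{\left(-2\right) \left(-3\right)}}{3}\right)\right)^{2} = \left(-46 - \left(4 - \frac{13 \sqrt{6}}{3}\right)\right)^{2} = \left(-50 + \frac{13 \sqrt{6}}{3}\right)^{2}$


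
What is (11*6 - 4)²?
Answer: 3844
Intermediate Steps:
(11*6 - 4)² = (66 - 4)² = 62² = 3844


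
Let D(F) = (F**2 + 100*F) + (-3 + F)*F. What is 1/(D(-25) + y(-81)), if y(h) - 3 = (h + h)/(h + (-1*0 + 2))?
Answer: -79/92426 ≈ -0.00085474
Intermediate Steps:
D(F) = F**2 + 100*F + F*(-3 + F) (D(F) = (F**2 + 100*F) + F*(-3 + F) = F**2 + 100*F + F*(-3 + F))
y(h) = 3 + 2*h/(2 + h) (y(h) = 3 + (h + h)/(h + (-1*0 + 2)) = 3 + (2*h)/(h + (0 + 2)) = 3 + (2*h)/(h + 2) = 3 + (2*h)/(2 + h) = 3 + 2*h/(2 + h))
1/(D(-25) + y(-81)) = 1/(-25*(97 + 2*(-25)) + (6 + 5*(-81))/(2 - 81)) = 1/(-25*(97 - 50) + (6 - 405)/(-79)) = 1/(-25*47 - 1/79*(-399)) = 1/(-1175 + 399/79) = 1/(-92426/79) = -79/92426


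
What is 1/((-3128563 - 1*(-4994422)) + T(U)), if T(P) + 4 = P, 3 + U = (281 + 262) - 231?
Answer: 1/1866164 ≈ 5.3586e-7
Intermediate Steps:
U = 309 (U = -3 + ((281 + 262) - 231) = -3 + (543 - 231) = -3 + 312 = 309)
T(P) = -4 + P
1/((-3128563 - 1*(-4994422)) + T(U)) = 1/((-3128563 - 1*(-4994422)) + (-4 + 309)) = 1/((-3128563 + 4994422) + 305) = 1/(1865859 + 305) = 1/1866164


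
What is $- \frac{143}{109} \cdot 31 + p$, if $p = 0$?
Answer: $- \frac{4433}{109} \approx -40.67$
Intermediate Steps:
$- \frac{143}{109} \cdot 31 + p = - \frac{143}{109} \cdot 31 + 0 = \left(-143\right) \frac{1}{109} \cdot 31 + 0 = \left(- \frac{143}{109}\right) 31 + 0 = - \frac{4433}{109} + 0 = - \frac{4433}{109}$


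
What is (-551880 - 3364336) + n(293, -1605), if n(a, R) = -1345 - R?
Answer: -3915956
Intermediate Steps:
(-551880 - 3364336) + n(293, -1605) = (-551880 - 3364336) + (-1345 - 1*(-1605)) = -3916216 + (-1345 + 1605) = -3916216 + 260 = -3915956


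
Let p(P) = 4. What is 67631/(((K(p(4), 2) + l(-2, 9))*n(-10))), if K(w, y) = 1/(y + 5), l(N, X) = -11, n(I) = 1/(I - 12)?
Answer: 5207587/38 ≈ 1.3704e+5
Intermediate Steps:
n(I) = 1/(-12 + I)
K(w, y) = 1/(5 + y)
67631/(((K(p(4), 2) + l(-2, 9))*n(-10))) = 67631/(((1/(5 + 2) - 11)/(-12 - 10))) = 67631/(((1/7 - 11)/(-22))) = 67631/(((⅐ - 11)*(-1/22))) = 67631/((-76/7*(-1/22))) = 67631/(38/77) = 67631*(77/38) = 5207587/38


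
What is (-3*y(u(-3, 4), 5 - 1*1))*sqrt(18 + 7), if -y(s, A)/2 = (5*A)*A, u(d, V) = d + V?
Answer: 2400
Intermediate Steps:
u(d, V) = V + d
y(s, A) = -10*A**2 (y(s, A) = -2*5*A*A = -10*A**2)
(-3*y(u(-3, 4), 5 - 1*1))*sqrt(18 + 7) = (-(-30)*(5 - 1*1)**2)*sqrt(18 + 7) = (-(-30)*(5 - 1)**2)*sqrt(25) = -(-30)*4**2*5 = -(-30)*16*5 = -3*(-160)*5 = 480*5 = 2400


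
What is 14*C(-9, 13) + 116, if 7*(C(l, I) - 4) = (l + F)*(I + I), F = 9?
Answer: 172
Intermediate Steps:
C(l, I) = 4 + 2*I*(9 + l)/7 (C(l, I) = 4 + ((l + 9)*(I + I))/7 = 4 + ((9 + l)*(2*I))/7 = 4 + (2*I*(9 + l))/7 = 4 + 2*I*(9 + l)/7)
14*C(-9, 13) + 116 = 14*(4 + (18/7)*13 + (2/7)*13*(-9)) + 116 = 14*(4 + 234/7 - 234/7) + 116 = 14*4 + 116 = 56 + 116 = 172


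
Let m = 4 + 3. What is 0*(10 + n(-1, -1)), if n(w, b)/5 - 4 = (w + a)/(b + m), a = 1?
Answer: 0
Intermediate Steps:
m = 7
n(w, b) = 20 + 5*(1 + w)/(7 + b) (n(w, b) = 20 + 5*((w + 1)/(b + 7)) = 20 + 5*((1 + w)/(7 + b)) = 20 + 5*(1 + w)/(7 + b))
0*(10 + n(-1, -1)) = 0*(10 + 5*(29 - 1 + 4*(-1))/(7 - 1)) = 0*(10 + 5*(29 - 1 - 4)/6) = 0*(10 + 5*(⅙)*24) = 0*(10 + 20) = 0*30 = 0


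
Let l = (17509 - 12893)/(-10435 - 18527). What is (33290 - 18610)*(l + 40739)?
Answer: 8660306736680/14481 ≈ 5.9805e+8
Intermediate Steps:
l = -2308/14481 (l = 4616/(-28962) = 4616*(-1/28962) = -2308/14481 ≈ -0.15938)
(33290 - 18610)*(l + 40739) = (33290 - 18610)*(-2308/14481 + 40739) = 14680*(589939151/14481) = 8660306736680/14481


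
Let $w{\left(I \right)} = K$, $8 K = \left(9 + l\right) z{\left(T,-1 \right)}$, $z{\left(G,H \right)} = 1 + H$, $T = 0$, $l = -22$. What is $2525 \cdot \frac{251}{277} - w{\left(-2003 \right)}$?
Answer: $\frac{633775}{277} \approx 2288.0$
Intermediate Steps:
$K = 0$ ($K = \frac{\left(9 - 22\right) \left(1 - 1\right)}{8} = \frac{\left(-13\right) 0}{8} = \frac{1}{8} \cdot 0 = 0$)
$w{\left(I \right)} = 0$
$2525 \cdot \frac{251}{277} - w{\left(-2003 \right)} = 2525 \cdot \frac{251}{277} - 0 = 2525 \cdot 251 \cdot \frac{1}{277} + 0 = 2525 \cdot \frac{251}{277} + 0 = \frac{633775}{277} + 0 = \frac{633775}{277}$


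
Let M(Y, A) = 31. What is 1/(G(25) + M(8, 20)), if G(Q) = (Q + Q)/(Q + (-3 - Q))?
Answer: 3/43 ≈ 0.069767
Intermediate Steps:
G(Q) = -2*Q/3 (G(Q) = (2*Q)/(-3) = (2*Q)*(-1/3) = -2*Q/3)
1/(G(25) + M(8, 20)) = 1/(-2/3*25 + 31) = 1/(-50/3 + 31) = 1/(43/3) = 3/43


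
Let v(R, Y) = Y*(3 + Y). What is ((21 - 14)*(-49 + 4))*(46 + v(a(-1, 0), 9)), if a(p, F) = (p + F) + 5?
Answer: -48510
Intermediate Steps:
a(p, F) = 5 + F + p (a(p, F) = (F + p) + 5 = 5 + F + p)
((21 - 14)*(-49 + 4))*(46 + v(a(-1, 0), 9)) = ((21 - 14)*(-49 + 4))*(46 + 9*(3 + 9)) = (7*(-45))*(46 + 9*12) = -315*(46 + 108) = -315*154 = -48510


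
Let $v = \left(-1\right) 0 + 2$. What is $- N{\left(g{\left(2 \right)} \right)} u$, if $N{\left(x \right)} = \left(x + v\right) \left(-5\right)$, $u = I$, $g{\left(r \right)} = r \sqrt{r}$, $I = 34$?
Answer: $340 + 340 \sqrt{2} \approx 820.83$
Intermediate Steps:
$g{\left(r \right)} = r^{\frac{3}{2}}$
$v = 2$ ($v = 0 + 2 = 2$)
$u = 34$
$N{\left(x \right)} = -10 - 5 x$ ($N{\left(x \right)} = \left(x + 2\right) \left(-5\right) = \left(2 + x\right) \left(-5\right) = -10 - 5 x$)
$- N{\left(g{\left(2 \right)} \right)} u = - \left(-10 - 5 \cdot 2^{\frac{3}{2}}\right) 34 = - \left(-10 - 5 \cdot 2 \sqrt{2}\right) 34 = - \left(-10 - 10 \sqrt{2}\right) 34 = - (-340 - 340 \sqrt{2}) = 340 + 340 \sqrt{2}$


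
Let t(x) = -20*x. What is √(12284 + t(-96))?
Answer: 2*√3551 ≈ 119.18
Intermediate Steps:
√(12284 + t(-96)) = √(12284 - 20*(-96)) = √(12284 + 1920) = √14204 = 2*√3551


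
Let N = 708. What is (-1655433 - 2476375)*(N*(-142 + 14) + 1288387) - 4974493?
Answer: -4948931719997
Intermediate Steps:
(-1655433 - 2476375)*(N*(-142 + 14) + 1288387) - 4974493 = (-1655433 - 2476375)*(708*(-142 + 14) + 1288387) - 4974493 = -4131808*(708*(-128) + 1288387) - 4974493 = -4131808*(-90624 + 1288387) - 4974493 = -4131808*1197763 - 4974493 = -4948926745504 - 4974493 = -4948931719997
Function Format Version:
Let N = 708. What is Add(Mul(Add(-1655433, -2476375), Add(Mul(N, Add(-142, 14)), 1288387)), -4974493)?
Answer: -4948931719997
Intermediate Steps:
Add(Mul(Add(-1655433, -2476375), Add(Mul(N, Add(-142, 14)), 1288387)), -4974493) = Add(Mul(Add(-1655433, -2476375), Add(Mul(708, Add(-142, 14)), 1288387)), -4974493) = Add(Mul(-4131808, Add(Mul(708, -128), 1288387)), -4974493) = Add(Mul(-4131808, Add(-90624, 1288387)), -4974493) = Add(Mul(-4131808, 1197763), -4974493) = Add(-4948926745504, -4974493) = -4948931719997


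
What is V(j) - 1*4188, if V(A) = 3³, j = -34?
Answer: -4161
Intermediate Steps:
V(A) = 27
V(j) - 1*4188 = 27 - 1*4188 = 27 - 4188 = -4161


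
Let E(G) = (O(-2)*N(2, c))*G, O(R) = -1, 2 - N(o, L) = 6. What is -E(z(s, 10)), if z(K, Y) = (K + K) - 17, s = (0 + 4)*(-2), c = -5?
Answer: 132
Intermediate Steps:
N(o, L) = -4 (N(o, L) = 2 - 1*6 = 2 - 6 = -4)
s = -8 (s = 4*(-2) = -8)
z(K, Y) = -17 + 2*K (z(K, Y) = 2*K - 17 = -17 + 2*K)
E(G) = 4*G (E(G) = (-1*(-4))*G = 4*G)
-E(z(s, 10)) = -4*(-17 + 2*(-8)) = -4*(-17 - 16) = -4*(-33) = -1*(-132) = 132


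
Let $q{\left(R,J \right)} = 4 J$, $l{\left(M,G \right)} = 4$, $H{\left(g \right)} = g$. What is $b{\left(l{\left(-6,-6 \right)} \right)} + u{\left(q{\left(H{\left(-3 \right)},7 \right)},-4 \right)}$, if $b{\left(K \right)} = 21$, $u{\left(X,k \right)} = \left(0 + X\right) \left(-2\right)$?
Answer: $-35$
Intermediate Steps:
$u{\left(X,k \right)} = - 2 X$ ($u{\left(X,k \right)} = X \left(-2\right) = - 2 X$)
$b{\left(l{\left(-6,-6 \right)} \right)} + u{\left(q{\left(H{\left(-3 \right)},7 \right)},-4 \right)} = 21 - 2 \cdot 4 \cdot 7 = 21 - 56 = -35$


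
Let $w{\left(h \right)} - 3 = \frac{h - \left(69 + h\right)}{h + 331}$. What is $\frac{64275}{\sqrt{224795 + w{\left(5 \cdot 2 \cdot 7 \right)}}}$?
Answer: $\frac{64275 \sqrt{36147715529}}{90143929} \approx 135.56$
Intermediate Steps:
$w{\left(h \right)} = 3 - \frac{69}{331 + h}$ ($w{\left(h \right)} = 3 + \frac{h - \left(69 + h\right)}{h + 331} = 3 - \frac{69}{331 + h}$)
$\frac{64275}{\sqrt{224795 + w{\left(5 \cdot 2 \cdot 7 \right)}}} = \frac{64275}{\sqrt{224795 + \frac{3 \left(308 + 5 \cdot 2 \cdot 7\right)}{331 + 5 \cdot 2 \cdot 7}}} = \frac{64275}{\sqrt{224795 + \frac{3 \left(308 + 10 \cdot 7\right)}{331 + 10 \cdot 7}}} = \frac{64275}{\sqrt{224795 + \frac{3 \left(308 + 70\right)}{331 + 70}}} = \frac{64275}{\sqrt{224795 + 3 \cdot \frac{1}{401} \cdot 378}} = \frac{64275}{\sqrt{224795 + \frac{1134}{401}}} = \frac{64275}{\sqrt{\frac{90143929}{401}}} = \frac{64275}{\frac{1}{401} \sqrt{36147715529}} = 64275 \frac{\sqrt{36147715529}}{90143929} = \frac{64275 \sqrt{36147715529}}{90143929}$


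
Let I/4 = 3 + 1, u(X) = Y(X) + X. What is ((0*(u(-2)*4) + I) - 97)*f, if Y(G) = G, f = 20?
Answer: -1620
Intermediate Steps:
u(X) = 2*X (u(X) = X + X = 2*X)
I = 16 (I = 4*(3 + 1) = 4*4 = 16)
((0*(u(-2)*4) + I) - 97)*f = ((0*((2*(-2))*4) + 16) - 97)*20 = ((0*(-4*4) + 16) - 97)*20 = ((0*(-16) + 16) - 97)*20 = ((0 + 16) - 97)*20 = (16 - 97)*20 = -81*20 = -1620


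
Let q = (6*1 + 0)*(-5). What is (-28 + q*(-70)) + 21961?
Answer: 24033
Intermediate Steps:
q = -30 (q = (6 + 0)*(-5) = 6*(-5) = -30)
(-28 + q*(-70)) + 21961 = (-28 - 30*(-70)) + 21961 = (-28 + 2100) + 21961 = 2072 + 21961 = 24033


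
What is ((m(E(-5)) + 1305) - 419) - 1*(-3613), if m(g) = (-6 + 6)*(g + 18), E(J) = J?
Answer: 4499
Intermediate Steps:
m(g) = 0 (m(g) = 0*(18 + g) = 0)
((m(E(-5)) + 1305) - 419) - 1*(-3613) = ((0 + 1305) - 419) - 1*(-3613) = (1305 - 419) + 3613 = 886 + 3613 = 4499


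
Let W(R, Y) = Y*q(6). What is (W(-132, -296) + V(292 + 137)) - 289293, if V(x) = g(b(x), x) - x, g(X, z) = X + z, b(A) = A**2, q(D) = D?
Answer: -107028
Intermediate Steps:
W(R, Y) = 6*Y (W(R, Y) = Y*6 = 6*Y)
V(x) = x**2 (V(x) = (x**2 + x) - x = (x + x**2) - x = x**2)
(W(-132, -296) + V(292 + 137)) - 289293 = (6*(-296) + (292 + 137)**2) - 289293 = (-1776 + 429**2) - 289293 = (-1776 + 184041) - 289293 = 182265 - 289293 = -107028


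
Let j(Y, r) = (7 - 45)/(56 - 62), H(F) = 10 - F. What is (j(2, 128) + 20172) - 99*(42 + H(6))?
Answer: 46873/3 ≈ 15624.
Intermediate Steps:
j(Y, r) = 19/3 (j(Y, r) = -38/(-6) = -38*(-⅙) = 19/3)
(j(2, 128) + 20172) - 99*(42 + H(6)) = (19/3 + 20172) - 99*(42 + (10 - 1*6)) = 60535/3 - 99*(42 + (10 - 6)) = 60535/3 - 99*(42 + 4) = 60535/3 - 99*46 = 60535/3 - 4554 = 46873/3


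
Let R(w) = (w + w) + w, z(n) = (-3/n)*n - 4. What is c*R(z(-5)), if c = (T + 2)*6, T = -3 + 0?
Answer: 126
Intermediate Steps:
T = -3
z(n) = -7 (z(n) = -3 - 4 = -7)
c = -6 (c = (-3 + 2)*6 = -1*6 = -6)
R(w) = 3*w (R(w) = 2*w + w = 3*w)
c*R(z(-5)) = -18*(-7) = -6*(-21) = 126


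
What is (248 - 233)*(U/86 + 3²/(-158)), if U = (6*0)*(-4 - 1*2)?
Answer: -135/158 ≈ -0.85443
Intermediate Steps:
U = 0 (U = 0*(-4 - 2) = 0*(-6) = 0)
(248 - 233)*(U/86 + 3²/(-158)) = (248 - 233)*(0/86 + 3²/(-158)) = 15*(0*(1/86) + 9*(-1/158)) = 15*(0 - 9/158) = 15*(-9/158) = -135/158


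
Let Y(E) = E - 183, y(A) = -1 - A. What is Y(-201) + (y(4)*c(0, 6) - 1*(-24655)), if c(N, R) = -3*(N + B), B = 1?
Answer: 24286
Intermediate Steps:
c(N, R) = -3 - 3*N (c(N, R) = -3*(N + 1) = -3*(1 + N) = -3 - 3*N)
Y(E) = -183 + E
Y(-201) + (y(4)*c(0, 6) - 1*(-24655)) = (-183 - 201) + ((-1 - 1*4)*(-3 - 3*0) - 1*(-24655)) = -384 + ((-1 - 4)*(-3 + 0) + 24655) = -384 + (-5*(-3) + 24655) = -384 + (15 + 24655) = -384 + 24670 = 24286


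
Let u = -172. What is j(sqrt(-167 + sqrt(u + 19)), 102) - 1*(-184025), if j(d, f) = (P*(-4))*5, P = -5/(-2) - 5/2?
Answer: 184025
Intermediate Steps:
P = 0 (P = -5*(-1/2) - 5*1/2 = 5/2 - 5/2 = 0)
j(d, f) = 0 (j(d, f) = (0*(-4))*5 = 0*5 = 0)
j(sqrt(-167 + sqrt(u + 19)), 102) - 1*(-184025) = 0 - 1*(-184025) = 0 + 184025 = 184025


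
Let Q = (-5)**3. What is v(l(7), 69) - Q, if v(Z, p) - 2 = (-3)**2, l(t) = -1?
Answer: 136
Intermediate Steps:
v(Z, p) = 11 (v(Z, p) = 2 + (-3)**2 = 2 + 9 = 11)
Q = -125
v(l(7), 69) - Q = 11 - 1*(-125) = 11 + 125 = 136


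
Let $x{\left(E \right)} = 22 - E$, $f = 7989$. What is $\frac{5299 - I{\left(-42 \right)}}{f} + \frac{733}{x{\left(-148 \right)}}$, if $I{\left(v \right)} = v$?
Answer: $\frac{6763907}{1358130} \approx 4.9803$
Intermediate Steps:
$\frac{5299 - I{\left(-42 \right)}}{f} + \frac{733}{x{\left(-148 \right)}} = \frac{5299 - -42}{7989} + \frac{733}{22 - -148} = \left(5299 + 42\right) \frac{1}{7989} + \frac{733}{22 + 148} = 5341 \cdot \frac{1}{7989} + \frac{733}{170} = \frac{5341}{7989} + 733 \cdot \frac{1}{170} = \frac{5341}{7989} + \frac{733}{170} = \frac{6763907}{1358130}$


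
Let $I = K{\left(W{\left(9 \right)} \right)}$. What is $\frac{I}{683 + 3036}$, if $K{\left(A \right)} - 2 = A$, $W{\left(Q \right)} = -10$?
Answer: $- \frac{8}{3719} \approx -0.0021511$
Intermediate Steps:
$K{\left(A \right)} = 2 + A$
$I = -8$ ($I = 2 - 10 = -8$)
$\frac{I}{683 + 3036} = - \frac{8}{683 + 3036} = - \frac{8}{3719}$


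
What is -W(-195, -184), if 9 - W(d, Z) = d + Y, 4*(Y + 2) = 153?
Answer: -671/4 ≈ -167.75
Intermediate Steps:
Y = 145/4 (Y = -2 + (¼)*153 = -2 + 153/4 = 145/4 ≈ 36.250)
W(d, Z) = -109/4 - d (W(d, Z) = 9 - (d + 145/4) = 9 - (145/4 + d) = 9 + (-145/4 - d) = -109/4 - d)
-W(-195, -184) = -(-109/4 - 1*(-195)) = -(-109/4 + 195) = -1*671/4 = -671/4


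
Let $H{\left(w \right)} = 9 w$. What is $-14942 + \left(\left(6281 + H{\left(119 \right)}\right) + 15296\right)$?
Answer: $7706$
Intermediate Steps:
$-14942 + \left(\left(6281 + H{\left(119 \right)}\right) + 15296\right) = -14942 + \left(\left(6281 + 9 \cdot 119\right) + 15296\right) = -14942 + \left(\left(6281 + 1071\right) + 15296\right) = -14942 + \left(7352 + 15296\right) = -14942 + 22648 = 7706$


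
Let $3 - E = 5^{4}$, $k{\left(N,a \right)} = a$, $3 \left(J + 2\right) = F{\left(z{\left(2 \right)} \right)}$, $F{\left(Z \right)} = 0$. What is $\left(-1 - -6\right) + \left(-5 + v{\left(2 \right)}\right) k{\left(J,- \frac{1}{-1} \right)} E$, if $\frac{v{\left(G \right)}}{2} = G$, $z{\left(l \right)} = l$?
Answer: $627$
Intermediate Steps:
$v{\left(G \right)} = 2 G$
$J = -2$ ($J = -2 + \frac{1}{3} \cdot 0 = -2 + 0 = -2$)
$E = -622$ ($E = 3 - 5^{4} = 3 - 625 = -622$)
$\left(-1 - -6\right) + \left(-5 + v{\left(2 \right)}\right) k{\left(J,- \frac{1}{-1} \right)} E = \left(-1 - -6\right) + \left(-5 + 2 \cdot 2\right) \left(- \frac{1}{-1}\right) \left(-622\right) = \left(-1 + 6\right) + \left(-5 + 4\right) \left(\left(-1\right) \left(-1\right)\right) \left(-622\right) = 5 + \left(-1\right) 1 \left(-622\right) = 5 - -622 = 5 + 622 = 627$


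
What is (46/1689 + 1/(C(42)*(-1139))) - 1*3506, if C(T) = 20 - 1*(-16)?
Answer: -80936265347/23085252 ≈ -3506.0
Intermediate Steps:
C(T) = 36 (C(T) = 20 + 16 = 36)
(46/1689 + 1/(C(42)*(-1139))) - 1*3506 = (46/1689 + 1/(36*(-1139))) - 1*3506 = (46*(1/1689) + (1/36)*(-1/1139)) - 3506 = (46/1689 - 1/41004) - 3506 = 628165/23085252 - 3506 = -80936265347/23085252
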